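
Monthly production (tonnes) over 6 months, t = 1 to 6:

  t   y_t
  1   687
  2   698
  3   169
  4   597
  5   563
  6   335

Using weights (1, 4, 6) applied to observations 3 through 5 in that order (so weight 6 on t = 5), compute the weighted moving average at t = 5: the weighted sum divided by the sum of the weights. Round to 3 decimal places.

539.545

Weighted sum: 1·169 + 4·597 + 6·563 = 169 + 2388 + 3378 = 5935
Weight total: 1 + 4 + 6 = 11
WMA = 5935 / 11 = 539.545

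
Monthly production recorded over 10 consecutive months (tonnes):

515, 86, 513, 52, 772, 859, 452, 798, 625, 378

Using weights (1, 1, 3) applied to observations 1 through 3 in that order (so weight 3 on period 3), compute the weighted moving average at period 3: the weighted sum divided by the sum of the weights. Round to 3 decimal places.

428.000

Weighted sum: 1·515 + 1·86 + 3·513 = 515 + 86 + 1539 = 2140
Weight total: 1 + 1 + 3 = 5
WMA = 2140 / 5 = 428.000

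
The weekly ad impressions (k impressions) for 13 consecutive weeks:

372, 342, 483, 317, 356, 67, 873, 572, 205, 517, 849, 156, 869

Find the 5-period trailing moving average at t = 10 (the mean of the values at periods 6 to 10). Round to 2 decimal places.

446.80

Sum of periods 6–10: 67 + 873 + 572 + 205 + 517 = 2234
Divide by 5: 2234 / 5 = 446.80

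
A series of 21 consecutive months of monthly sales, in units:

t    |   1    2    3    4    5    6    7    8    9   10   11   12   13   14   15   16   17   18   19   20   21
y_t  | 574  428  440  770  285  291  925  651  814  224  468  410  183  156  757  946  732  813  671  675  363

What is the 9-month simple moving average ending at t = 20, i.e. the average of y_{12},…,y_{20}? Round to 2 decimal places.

593.67

Sum of periods 12–20: 410 + 183 + 156 + 757 + 946 + 732 + 813 + 671 + 675 = 5343
Divide by 9: 5343 / 9 = 593.67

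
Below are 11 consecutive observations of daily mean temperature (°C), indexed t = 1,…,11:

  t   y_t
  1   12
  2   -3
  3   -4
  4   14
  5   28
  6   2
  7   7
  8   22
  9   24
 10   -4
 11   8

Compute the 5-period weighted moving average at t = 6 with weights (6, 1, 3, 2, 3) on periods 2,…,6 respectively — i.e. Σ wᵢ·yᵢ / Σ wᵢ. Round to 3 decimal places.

Weighted sum: 6·-3 + 1·-4 + 3·14 + 2·28 + 3·2 = -18 + -4 + 42 + 56 + 6 = 82
Weight total: 6 + 1 + 3 + 2 + 3 = 15
WMA = 82 / 15 = 5.467

5.467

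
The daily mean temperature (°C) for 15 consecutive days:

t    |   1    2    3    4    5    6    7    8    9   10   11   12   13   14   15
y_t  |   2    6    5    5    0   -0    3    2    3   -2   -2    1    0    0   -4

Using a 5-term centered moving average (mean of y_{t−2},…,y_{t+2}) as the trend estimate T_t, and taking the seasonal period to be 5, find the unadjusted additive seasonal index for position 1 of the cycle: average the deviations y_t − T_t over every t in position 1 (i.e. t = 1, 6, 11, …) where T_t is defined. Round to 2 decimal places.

-2.00

Season position 1 occurs at t = 6, 11 (where T_t is defined).
t=6: T_6 = 2.0000; y_6 − T_6 = -0 − 2.0000 = -2.0000
t=11: T_11 = 0.0000; y_11 − T_11 = -2 − 0.0000 = -2.0000
Mean deviation: (-2.0000 + -2.0000) / 2 = -2.00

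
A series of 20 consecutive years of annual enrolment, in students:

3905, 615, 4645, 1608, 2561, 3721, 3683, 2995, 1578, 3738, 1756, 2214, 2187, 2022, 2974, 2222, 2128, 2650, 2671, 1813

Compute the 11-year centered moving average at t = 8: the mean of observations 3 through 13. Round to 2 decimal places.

2789.64

Sum of periods 3–13: 4645 + 1608 + 2561 + 3721 + 3683 + 2995 + 1578 + 3738 + 1756 + 2214 + 2187 = 30686
Divide by 11: 30686 / 11 = 2789.64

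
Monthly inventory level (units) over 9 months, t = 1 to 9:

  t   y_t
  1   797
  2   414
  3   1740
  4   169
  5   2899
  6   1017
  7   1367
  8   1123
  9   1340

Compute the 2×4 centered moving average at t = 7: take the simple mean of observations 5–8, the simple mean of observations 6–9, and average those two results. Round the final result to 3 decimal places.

Sum over 5–8: 2899 + 1017 + 1367 + 1123 = 6406
Sum over 6–9: 1017 + 1367 + 1123 + 1340 = 4847
CMA at t=7 = (6406 + 4847) / (2·4) = 11253 / 8 = 1406.625

1406.625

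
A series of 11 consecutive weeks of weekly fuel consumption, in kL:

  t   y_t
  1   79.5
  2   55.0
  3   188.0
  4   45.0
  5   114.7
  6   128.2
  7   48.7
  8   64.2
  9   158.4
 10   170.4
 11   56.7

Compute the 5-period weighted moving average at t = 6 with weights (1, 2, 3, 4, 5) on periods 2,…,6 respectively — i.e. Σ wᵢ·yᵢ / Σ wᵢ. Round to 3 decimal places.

111.053

Weighted sum: 1·55.0 + 2·188.0 + 3·45.0 + 4·114.7 + 5·128.2 = 55.0 + 376.0 + 135.0 + 458.8 + 641.0 = 1665.8
Weight total: 1 + 2 + 3 + 4 + 5 = 15
WMA = 1665.8 / 15 = 111.053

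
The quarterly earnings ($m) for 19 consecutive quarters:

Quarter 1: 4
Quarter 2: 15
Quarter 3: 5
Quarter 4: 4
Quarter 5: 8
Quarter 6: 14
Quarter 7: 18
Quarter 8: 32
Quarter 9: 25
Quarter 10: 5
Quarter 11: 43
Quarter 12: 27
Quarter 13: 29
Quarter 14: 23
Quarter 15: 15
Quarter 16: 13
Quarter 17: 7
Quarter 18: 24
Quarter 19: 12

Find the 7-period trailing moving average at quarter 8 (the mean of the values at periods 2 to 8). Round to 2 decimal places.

13.71

Sum of periods 2–8: 15 + 5 + 4 + 8 + 14 + 18 + 32 = 96
Divide by 7: 96 / 7 = 13.71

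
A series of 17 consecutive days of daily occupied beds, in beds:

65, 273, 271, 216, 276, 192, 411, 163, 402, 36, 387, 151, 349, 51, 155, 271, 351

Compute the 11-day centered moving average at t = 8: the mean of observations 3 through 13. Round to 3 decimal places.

259.455

Sum of periods 3–13: 271 + 216 + 276 + 192 + 411 + 163 + 402 + 36 + 387 + 151 + 349 = 2854
Divide by 11: 2854 / 11 = 259.455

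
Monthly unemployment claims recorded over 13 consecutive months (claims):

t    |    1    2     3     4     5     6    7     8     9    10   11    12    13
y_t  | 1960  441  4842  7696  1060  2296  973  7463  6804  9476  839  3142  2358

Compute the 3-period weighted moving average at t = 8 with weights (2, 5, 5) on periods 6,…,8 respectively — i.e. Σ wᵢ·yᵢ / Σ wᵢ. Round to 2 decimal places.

3897.67

Weighted sum: 2·2296 + 5·973 + 5·7463 = 4592 + 4865 + 37315 = 46772
Weight total: 2 + 5 + 5 = 12
WMA = 46772 / 12 = 3897.67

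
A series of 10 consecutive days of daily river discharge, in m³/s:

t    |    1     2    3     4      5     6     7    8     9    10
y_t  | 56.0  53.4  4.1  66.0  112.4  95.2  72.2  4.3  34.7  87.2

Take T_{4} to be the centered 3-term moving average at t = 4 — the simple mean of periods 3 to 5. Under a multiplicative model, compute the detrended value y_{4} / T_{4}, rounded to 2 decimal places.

Trend T_4 = (4.1 + 66.0 + 112.4) / 3 = 182.5/3 = 60.8333
Ratio to trend: 66.0 / 60.8333 = 1.08

1.08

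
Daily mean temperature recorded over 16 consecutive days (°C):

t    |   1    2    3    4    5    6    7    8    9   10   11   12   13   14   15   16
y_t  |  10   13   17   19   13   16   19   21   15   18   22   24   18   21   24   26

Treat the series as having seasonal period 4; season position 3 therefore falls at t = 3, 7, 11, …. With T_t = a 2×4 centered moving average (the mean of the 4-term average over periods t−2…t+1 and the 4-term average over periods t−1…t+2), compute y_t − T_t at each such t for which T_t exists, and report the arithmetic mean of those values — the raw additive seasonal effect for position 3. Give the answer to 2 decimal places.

1.75

Season position 3 occurs at t = 3, 7, 11 (where T_t is defined).
t=3: T_3 = 15.1250; y_3 − T_3 = 17 − 15.1250 = 1.8750
t=7: T_7 = 17.5000; y_7 − T_7 = 19 − 17.5000 = 1.5000
t=11: T_11 = 20.1250; y_11 − T_11 = 22 − 20.1250 = 1.8750
Mean deviation: (1.8750 + 1.5000 + 1.8750) / 3 = 1.75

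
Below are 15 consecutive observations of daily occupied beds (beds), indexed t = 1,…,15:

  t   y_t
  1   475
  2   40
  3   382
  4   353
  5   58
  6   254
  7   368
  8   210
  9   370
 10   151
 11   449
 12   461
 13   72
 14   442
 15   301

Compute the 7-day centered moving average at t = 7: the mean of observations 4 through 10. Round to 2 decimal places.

Sum of periods 4–10: 353 + 58 + 254 + 368 + 210 + 370 + 151 = 1764
Divide by 7: 1764 / 7 = 252.00

252.00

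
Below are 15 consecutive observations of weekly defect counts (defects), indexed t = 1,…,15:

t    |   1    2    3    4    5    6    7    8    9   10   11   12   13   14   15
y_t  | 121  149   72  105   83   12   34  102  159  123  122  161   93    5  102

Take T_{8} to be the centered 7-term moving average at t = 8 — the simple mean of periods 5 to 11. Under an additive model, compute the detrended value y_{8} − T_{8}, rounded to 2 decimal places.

Trend T_8 = (83 + 12 + 34 + 102 + 159 + 123 + 122) / 7 = 635/7 = 90.7143
Detrended value: 102 − 90.7143 = 11.29

11.29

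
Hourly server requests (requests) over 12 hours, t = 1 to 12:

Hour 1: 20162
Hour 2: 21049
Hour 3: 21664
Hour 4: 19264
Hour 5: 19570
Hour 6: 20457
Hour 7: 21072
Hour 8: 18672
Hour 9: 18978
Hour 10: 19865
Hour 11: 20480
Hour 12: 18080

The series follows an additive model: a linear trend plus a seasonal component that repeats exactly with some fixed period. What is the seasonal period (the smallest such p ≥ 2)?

First differences y_{t+1} − y_t: 887, 615, -2400, 306, 887, 615, -2400, 306, 887, 615, …
The difference pattern repeats every 4 terms and not for any smaller step, so p = 4.

4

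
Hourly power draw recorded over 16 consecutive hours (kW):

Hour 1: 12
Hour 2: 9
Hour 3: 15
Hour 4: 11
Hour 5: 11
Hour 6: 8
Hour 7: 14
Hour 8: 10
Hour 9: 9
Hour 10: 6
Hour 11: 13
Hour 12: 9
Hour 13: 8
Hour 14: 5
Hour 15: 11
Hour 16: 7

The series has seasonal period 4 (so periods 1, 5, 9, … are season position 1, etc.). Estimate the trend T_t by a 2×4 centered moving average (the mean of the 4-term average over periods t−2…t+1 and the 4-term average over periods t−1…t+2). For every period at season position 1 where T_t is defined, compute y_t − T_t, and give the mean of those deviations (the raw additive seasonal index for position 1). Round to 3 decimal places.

Season position 1 occurs at t = 5, 9, 13 (where T_t is defined).
t=5: T_5 = 11.12500; y_5 − T_5 = 11 − 11.12500 = -0.12500
t=9: T_9 = 9.62500; y_9 − T_9 = 9 − 9.62500 = -0.62500
t=13: T_13 = 8.50000; y_13 − T_13 = 8 − 8.50000 = -0.50000
Mean deviation: (-0.12500 + -0.62500 + -0.50000) / 3 = -0.417

-0.417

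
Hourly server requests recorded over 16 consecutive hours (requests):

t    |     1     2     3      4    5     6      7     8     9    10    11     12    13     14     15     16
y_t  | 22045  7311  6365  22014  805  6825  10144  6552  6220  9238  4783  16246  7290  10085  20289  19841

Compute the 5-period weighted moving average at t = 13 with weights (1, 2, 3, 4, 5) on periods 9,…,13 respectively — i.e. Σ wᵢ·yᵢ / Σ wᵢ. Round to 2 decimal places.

9365.27

Weighted sum: 1·6220 + 2·9238 + 3·4783 + 4·16246 + 5·7290 = 6220 + 18476 + 14349 + 64984 + 36450 = 140479
Weight total: 1 + 2 + 3 + 4 + 5 = 15
WMA = 140479 / 15 = 9365.27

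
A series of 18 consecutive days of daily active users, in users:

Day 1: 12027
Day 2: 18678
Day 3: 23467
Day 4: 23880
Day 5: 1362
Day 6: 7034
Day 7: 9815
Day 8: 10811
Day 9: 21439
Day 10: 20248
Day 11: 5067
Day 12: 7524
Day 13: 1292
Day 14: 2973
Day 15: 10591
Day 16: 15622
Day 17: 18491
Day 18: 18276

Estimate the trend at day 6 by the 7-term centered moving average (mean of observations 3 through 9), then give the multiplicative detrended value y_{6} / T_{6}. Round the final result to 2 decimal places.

Trend T_6 = (23467 + 23880 + 1362 + 7034 + 9815 + 10811 + 21439) / 7 = 97808/7 = 13972.5714
Ratio to trend: 7034 / 13972.5714 = 0.50

0.50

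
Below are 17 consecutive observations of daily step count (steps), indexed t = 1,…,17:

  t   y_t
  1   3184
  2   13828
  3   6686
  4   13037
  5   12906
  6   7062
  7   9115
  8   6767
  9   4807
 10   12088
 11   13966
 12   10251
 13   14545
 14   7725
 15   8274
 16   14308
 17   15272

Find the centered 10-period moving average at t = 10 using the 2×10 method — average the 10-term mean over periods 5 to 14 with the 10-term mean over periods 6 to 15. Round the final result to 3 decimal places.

Sum over 5–14: 12906 + 7062 + 9115 + 6767 + 4807 + 12088 + 13966 + 10251 + 14545 + 7725 = 99232
Sum over 6–15: 7062 + 9115 + 6767 + 4807 + 12088 + 13966 + 10251 + 14545 + 7725 + 8274 = 94600
CMA at t=10 = (99232 + 94600) / (2·10) = 193832 / 20 = 9691.600

9691.600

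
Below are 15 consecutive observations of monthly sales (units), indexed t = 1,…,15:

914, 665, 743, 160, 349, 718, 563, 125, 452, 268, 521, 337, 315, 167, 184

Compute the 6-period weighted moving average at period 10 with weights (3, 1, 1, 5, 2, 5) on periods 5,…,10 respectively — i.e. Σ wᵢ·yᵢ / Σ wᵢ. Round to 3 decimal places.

Weighted sum: 3·349 + 1·718 + 1·563 + 5·125 + 2·452 + 5·268 = 1047 + 718 + 563 + 625 + 904 + 1340 = 5197
Weight total: 3 + 1 + 1 + 5 + 2 + 5 = 17
WMA = 5197 / 17 = 305.706

305.706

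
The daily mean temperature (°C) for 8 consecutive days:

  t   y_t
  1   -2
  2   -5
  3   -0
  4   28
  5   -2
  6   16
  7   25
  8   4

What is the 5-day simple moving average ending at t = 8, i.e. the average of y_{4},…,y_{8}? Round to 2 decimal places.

Sum of periods 4–8: 28 + (-2) + 16 + 25 + 4 = 71
Divide by 5: 71 / 5 = 14.20

14.20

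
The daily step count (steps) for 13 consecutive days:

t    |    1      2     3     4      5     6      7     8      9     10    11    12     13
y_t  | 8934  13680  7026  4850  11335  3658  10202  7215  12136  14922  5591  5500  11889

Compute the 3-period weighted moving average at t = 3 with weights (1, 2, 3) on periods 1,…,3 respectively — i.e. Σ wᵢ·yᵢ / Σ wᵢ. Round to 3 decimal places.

Weighted sum: 1·8934 + 2·13680 + 3·7026 = 8934 + 27360 + 21078 = 57372
Weight total: 1 + 2 + 3 = 6
WMA = 57372 / 6 = 9562.000

9562.000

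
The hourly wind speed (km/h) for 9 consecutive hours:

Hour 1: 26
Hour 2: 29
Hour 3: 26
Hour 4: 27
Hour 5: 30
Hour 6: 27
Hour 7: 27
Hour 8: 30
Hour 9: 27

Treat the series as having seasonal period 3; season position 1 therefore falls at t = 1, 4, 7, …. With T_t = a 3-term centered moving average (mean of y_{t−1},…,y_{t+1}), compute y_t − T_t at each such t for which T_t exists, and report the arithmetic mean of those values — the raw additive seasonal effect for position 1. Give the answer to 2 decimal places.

Season position 1 occurs at t = 4, 7 (where T_t is defined).
t=4: T_4 = 27.6667; y_4 − T_4 = 27 − 27.6667 = -0.6667
t=7: T_7 = 28.0000; y_7 − T_7 = 27 − 28.0000 = -1.0000
Mean deviation: (-0.6667 + -1.0000) / 2 = -0.83

-0.83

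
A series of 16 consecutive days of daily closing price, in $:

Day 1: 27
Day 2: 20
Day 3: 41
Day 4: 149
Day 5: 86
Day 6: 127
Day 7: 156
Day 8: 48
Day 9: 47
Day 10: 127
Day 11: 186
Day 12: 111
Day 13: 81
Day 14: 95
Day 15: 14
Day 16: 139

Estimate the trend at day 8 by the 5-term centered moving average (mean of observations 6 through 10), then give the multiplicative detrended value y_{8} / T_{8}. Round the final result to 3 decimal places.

0.475

Trend T_8 = (127 + 156 + 48 + 47 + 127) / 5 = 505/5 = 101.00000
Ratio to trend: 48 / 101.00000 = 0.475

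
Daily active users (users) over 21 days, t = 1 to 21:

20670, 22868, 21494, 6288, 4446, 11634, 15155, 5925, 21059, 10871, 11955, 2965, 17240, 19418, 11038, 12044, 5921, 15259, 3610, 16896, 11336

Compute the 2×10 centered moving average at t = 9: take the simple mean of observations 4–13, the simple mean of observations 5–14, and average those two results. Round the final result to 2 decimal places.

Sum over 4–13: 6288 + 4446 + 11634 + 15155 + 5925 + 21059 + 10871 + 11955 + 2965 + 17240 = 107538
Sum over 5–14: 4446 + 11634 + 15155 + 5925 + 21059 + 10871 + 11955 + 2965 + 17240 + 19418 = 120668
CMA at t=9 = (107538 + 120668) / (2·10) = 228206 / 20 = 11410.30

11410.30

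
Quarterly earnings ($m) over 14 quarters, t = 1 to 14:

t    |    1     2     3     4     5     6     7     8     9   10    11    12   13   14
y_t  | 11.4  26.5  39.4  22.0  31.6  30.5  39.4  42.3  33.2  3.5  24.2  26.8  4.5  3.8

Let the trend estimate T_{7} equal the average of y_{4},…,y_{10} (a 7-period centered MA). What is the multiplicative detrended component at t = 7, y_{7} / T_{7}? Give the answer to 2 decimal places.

1.36

Trend T_7 = (22.0 + 31.6 + 30.5 + 39.4 + 42.3 + 33.2 + 3.5) / 7 = 202.5/7 = 28.9286
Ratio to trend: 39.4 / 28.9286 = 1.36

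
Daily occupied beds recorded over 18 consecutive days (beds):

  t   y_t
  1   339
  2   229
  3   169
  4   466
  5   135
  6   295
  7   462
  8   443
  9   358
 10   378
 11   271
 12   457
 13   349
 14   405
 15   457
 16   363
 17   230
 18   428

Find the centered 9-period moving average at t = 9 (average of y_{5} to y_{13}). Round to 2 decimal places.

Sum of periods 5–13: 135 + 295 + 462 + 443 + 358 + 378 + 271 + 457 + 349 = 3148
Divide by 9: 3148 / 9 = 349.78

349.78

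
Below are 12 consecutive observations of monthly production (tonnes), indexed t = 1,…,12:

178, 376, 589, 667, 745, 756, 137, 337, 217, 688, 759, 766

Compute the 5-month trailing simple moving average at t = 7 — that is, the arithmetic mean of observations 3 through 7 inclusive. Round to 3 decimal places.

Sum of periods 3–7: 589 + 667 + 745 + 756 + 137 = 2894
Divide by 5: 2894 / 5 = 578.800

578.800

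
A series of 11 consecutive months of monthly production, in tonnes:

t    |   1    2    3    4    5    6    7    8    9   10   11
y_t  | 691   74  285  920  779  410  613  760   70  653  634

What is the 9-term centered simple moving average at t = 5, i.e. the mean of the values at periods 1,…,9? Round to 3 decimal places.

Sum of periods 1–9: 691 + 74 + 285 + 920 + 779 + 410 + 613 + 760 + 70 = 4602
Divide by 9: 4602 / 9 = 511.333

511.333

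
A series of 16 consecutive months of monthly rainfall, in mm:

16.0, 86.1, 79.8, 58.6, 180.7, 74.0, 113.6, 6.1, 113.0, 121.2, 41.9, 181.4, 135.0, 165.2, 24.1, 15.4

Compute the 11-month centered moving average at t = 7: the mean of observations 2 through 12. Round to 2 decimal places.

Sum of periods 2–12: 86.1 + 79.8 + 58.6 + 180.7 + 74.0 + 113.6 + 6.1 + 113.0 + 121.2 + 41.9 + 181.4 = 1056.4
Divide by 11: 1056.4 / 11 = 96.04

96.04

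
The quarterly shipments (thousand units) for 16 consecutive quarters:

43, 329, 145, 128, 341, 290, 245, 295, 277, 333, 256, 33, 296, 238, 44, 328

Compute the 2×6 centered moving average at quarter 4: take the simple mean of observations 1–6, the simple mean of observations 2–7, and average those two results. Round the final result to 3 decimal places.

229.500

Sum over 1–6: 43 + 329 + 145 + 128 + 341 + 290 = 1276
Sum over 2–7: 329 + 145 + 128 + 341 + 290 + 245 = 1478
CMA at t=4 = (1276 + 1478) / (2·6) = 2754 / 12 = 229.500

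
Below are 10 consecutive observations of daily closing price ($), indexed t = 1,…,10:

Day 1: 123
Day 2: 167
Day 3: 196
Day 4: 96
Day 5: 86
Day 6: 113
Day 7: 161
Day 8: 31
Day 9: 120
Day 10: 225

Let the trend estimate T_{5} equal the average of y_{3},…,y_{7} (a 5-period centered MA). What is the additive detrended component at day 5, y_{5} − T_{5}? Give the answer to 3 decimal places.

-44.400

Trend T_5 = (196 + 96 + 86 + 113 + 161) / 5 = 652/5 = 130.40000
Detrended value: 86 − 130.40000 = -44.400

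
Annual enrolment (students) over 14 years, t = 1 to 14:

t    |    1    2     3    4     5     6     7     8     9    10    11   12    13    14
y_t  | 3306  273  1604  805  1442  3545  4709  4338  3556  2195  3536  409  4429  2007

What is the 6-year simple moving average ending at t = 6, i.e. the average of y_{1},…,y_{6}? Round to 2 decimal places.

Sum of periods 1–6: 3306 + 273 + 1604 + 805 + 1442 + 3545 = 10975
Divide by 6: 10975 / 6 = 1829.17

1829.17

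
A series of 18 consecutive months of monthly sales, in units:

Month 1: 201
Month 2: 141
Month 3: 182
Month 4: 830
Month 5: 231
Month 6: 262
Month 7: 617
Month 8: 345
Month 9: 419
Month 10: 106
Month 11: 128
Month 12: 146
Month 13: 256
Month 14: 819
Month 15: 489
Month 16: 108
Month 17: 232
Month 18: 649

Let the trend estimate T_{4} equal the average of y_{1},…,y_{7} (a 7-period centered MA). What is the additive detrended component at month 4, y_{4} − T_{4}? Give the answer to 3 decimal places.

478.000

Trend T_4 = (201 + 141 + 182 + 830 + 231 + 262 + 617) / 7 = 2464/7 = 352.00000
Detrended value: 830 − 352.00000 = 478.000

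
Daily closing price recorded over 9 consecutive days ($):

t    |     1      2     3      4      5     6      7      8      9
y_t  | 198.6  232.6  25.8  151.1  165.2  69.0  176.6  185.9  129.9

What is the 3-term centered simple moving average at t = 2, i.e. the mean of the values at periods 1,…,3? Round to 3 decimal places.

Sum of periods 1–3: 198.6 + 232.6 + 25.8 = 457.0
Divide by 3: 457.0 / 3 = 152.333

152.333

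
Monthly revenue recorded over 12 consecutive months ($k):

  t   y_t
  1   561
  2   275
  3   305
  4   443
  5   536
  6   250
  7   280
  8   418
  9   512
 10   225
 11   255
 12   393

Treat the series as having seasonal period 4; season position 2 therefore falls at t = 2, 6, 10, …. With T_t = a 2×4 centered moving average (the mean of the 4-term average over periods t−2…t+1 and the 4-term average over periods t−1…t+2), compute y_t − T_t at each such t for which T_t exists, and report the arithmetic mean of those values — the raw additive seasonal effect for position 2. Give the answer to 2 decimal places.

Season position 2 occurs at t = 6, 10 (where T_t is defined).
t=6: T_6 = 374.1250; y_6 − T_6 = 250 − 374.1250 = -124.1250
t=10: T_10 = 349.3750; y_10 − T_10 = 225 − 349.3750 = -124.3750
Mean deviation: (-124.1250 + -124.3750) / 2 = -124.25

-124.25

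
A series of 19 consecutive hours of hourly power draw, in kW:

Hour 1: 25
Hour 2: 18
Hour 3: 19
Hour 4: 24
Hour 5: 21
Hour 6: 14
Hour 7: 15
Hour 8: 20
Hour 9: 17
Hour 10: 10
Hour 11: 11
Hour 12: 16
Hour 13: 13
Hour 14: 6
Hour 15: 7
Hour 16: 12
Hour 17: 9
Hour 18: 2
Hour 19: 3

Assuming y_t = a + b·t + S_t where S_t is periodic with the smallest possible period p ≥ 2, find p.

4

First differences y_{t+1} − y_t: -7, 1, 5, -3, -7, 1, 5, -3, -7, 1, …
The difference pattern repeats every 4 terms and not for any smaller step, so p = 4.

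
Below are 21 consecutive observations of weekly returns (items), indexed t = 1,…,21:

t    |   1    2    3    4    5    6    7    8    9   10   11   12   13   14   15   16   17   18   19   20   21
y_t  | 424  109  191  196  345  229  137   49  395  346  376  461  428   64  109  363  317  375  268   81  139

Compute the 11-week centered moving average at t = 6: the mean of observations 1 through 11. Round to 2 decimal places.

254.27

Sum of periods 1–11: 424 + 109 + 191 + 196 + 345 + 229 + 137 + 49 + 395 + 346 + 376 = 2797
Divide by 11: 2797 / 11 = 254.27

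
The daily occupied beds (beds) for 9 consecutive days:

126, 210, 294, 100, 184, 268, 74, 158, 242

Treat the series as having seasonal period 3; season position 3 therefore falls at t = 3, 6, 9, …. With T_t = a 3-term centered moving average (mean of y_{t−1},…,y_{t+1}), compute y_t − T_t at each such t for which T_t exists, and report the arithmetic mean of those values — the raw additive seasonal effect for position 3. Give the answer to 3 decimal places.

Season position 3 occurs at t = 3, 6 (where T_t is defined).
t=3: T_3 = 201.33333; y_3 − T_3 = 294 − 201.33333 = 92.66667
t=6: T_6 = 175.33333; y_6 − T_6 = 268 − 175.33333 = 92.66667
Mean deviation: (92.66667 + 92.66667) / 2 = 92.667

92.667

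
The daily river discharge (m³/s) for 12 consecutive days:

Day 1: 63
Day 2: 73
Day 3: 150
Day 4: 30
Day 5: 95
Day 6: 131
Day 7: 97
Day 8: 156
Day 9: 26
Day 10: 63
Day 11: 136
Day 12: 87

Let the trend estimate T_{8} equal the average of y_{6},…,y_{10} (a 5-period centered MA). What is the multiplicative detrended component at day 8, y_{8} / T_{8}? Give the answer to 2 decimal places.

Trend T_8 = (131 + 97 + 156 + 26 + 63) / 5 = 473/5 = 94.6000
Ratio to trend: 156 / 94.6000 = 1.65

1.65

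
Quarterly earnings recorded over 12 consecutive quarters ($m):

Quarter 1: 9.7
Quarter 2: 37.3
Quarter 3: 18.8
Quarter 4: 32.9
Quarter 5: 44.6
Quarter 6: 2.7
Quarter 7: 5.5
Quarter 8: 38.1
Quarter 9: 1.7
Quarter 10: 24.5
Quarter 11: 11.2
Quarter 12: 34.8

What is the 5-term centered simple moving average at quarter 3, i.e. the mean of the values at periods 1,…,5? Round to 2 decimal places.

Sum of periods 1–5: 9.7 + 37.3 + 18.8 + 32.9 + 44.6 = 143.3
Divide by 5: 143.3 / 5 = 28.66

28.66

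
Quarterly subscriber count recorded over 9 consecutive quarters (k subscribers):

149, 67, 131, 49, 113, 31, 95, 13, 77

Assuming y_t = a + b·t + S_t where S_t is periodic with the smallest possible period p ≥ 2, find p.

First differences y_{t+1} − y_t: -82, 64, -82, 64, -82, 64, …
The difference pattern repeats every 2 terms and not for any smaller step, so p = 2.

2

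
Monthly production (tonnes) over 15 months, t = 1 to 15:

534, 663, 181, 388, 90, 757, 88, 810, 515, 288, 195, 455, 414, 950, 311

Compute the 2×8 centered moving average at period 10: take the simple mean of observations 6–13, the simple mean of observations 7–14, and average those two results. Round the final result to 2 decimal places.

Sum over 6–13: 757 + 88 + 810 + 515 + 288 + 195 + 455 + 414 = 3522
Sum over 7–14: 88 + 810 + 515 + 288 + 195 + 455 + 414 + 950 = 3715
CMA at t=10 = (3522 + 3715) / (2·8) = 7237 / 16 = 452.31

452.31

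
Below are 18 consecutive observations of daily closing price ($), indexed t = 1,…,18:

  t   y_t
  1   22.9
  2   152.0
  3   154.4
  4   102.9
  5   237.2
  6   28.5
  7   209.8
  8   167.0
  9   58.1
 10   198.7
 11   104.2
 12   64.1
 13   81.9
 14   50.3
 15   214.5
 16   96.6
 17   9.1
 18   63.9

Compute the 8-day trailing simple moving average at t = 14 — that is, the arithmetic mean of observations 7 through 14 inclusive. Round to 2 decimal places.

Sum of periods 7–14: 209.8 + 167.0 + 58.1 + 198.7 + 104.2 + 64.1 + 81.9 + 50.3 = 934.1
Divide by 8: 934.1 / 8 = 116.76

116.76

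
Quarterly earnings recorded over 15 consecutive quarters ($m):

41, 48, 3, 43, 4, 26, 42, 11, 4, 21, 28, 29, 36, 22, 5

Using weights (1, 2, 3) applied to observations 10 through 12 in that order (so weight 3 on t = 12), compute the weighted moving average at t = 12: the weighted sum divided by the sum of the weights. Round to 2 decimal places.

27.33

Weighted sum: 1·21 + 2·28 + 3·29 = 21 + 56 + 87 = 164
Weight total: 1 + 2 + 3 = 6
WMA = 164 / 6 = 27.33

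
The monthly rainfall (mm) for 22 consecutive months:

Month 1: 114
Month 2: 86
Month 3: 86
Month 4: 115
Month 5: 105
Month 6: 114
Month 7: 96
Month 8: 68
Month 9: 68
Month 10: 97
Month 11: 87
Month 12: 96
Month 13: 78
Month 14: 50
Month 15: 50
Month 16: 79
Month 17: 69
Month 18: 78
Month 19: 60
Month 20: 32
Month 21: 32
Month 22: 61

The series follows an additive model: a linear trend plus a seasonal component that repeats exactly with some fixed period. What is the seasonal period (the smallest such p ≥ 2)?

6

First differences y_{t+1} − y_t: -28, 0, 29, -10, 9, -18, -28, 0, 29, -10, 9, -18, -28, 0, …
The difference pattern repeats every 6 terms and not for any smaller step, so p = 6.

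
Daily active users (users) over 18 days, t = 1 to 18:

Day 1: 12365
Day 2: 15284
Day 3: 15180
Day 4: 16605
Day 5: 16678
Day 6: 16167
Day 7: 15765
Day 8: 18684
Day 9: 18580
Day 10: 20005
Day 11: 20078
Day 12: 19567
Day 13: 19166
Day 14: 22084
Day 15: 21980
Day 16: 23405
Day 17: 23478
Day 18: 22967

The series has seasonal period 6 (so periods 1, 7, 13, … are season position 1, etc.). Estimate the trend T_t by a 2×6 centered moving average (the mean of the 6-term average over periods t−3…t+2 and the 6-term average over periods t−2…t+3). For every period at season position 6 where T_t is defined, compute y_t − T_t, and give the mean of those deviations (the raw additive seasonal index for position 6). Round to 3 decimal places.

-629.583

Season position 6 occurs at t = 6, 12 (where T_t is defined).
t=6: T_6 = 16796.50000; y_6 − T_6 = 16167 − 16796.50000 = -629.50000
t=12: T_12 = 20196.66667; y_12 − T_12 = 19567 − 20196.66667 = -629.66667
Mean deviation: (-629.50000 + -629.66667) / 2 = -629.583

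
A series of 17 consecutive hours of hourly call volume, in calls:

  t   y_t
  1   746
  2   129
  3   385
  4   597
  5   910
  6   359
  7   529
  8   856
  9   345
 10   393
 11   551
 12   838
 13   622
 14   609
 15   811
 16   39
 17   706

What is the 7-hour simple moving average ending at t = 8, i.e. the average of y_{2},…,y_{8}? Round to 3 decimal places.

Sum of periods 2–8: 129 + 385 + 597 + 910 + 359 + 529 + 856 = 3765
Divide by 7: 3765 / 7 = 537.857

537.857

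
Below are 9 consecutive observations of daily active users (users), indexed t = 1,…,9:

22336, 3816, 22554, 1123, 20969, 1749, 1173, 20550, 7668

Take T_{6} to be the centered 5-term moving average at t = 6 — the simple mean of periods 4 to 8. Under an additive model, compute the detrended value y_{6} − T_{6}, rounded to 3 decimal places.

-7363.800

Trend T_6 = (1123 + 20969 + 1749 + 1173 + 20550) / 5 = 45564/5 = 9112.80000
Detrended value: 1749 − 9112.80000 = -7363.800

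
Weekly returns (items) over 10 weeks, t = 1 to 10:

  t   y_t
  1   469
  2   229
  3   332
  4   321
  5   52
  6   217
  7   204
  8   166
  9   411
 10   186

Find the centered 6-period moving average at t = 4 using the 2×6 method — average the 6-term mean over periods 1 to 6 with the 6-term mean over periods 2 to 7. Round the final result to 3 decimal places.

Sum over 1–6: 469 + 229 + 332 + 321 + 52 + 217 = 1620
Sum over 2–7: 229 + 332 + 321 + 52 + 217 + 204 = 1355
CMA at t=4 = (1620 + 1355) / (2·6) = 2975 / 12 = 247.917

247.917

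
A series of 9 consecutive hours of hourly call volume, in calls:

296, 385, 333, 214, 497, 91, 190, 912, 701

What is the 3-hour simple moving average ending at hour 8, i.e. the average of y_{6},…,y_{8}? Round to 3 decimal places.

Sum of periods 6–8: 91 + 190 + 912 = 1193
Divide by 3: 1193 / 3 = 397.667

397.667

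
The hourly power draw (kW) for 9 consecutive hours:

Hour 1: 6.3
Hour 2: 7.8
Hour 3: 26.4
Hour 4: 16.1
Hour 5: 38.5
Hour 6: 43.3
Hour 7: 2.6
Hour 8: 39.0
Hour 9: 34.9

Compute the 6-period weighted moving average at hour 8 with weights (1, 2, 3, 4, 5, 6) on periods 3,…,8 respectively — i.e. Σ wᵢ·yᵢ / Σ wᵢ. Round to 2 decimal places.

Weighted sum: 1·26.4 + 2·16.1 + 3·38.5 + 4·43.3 + 5·2.6 + 6·39.0 = 26.4 + 32.2 + 115.5 + 173.2 + 13.0 + 234.0 = 594.3
Weight total: 1 + 2 + 3 + 4 + 5 + 6 = 21
WMA = 594.3 / 21 = 28.30

28.30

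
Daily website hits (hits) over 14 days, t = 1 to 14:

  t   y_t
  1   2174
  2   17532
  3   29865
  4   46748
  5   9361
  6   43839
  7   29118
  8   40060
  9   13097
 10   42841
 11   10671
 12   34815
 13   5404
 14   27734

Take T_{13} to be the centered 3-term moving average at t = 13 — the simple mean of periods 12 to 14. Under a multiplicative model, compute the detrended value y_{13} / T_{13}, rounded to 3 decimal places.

0.239

Trend T_13 = (34815 + 5404 + 27734) / 3 = 67953/3 = 22651.00000
Ratio to trend: 5404 / 22651.00000 = 0.239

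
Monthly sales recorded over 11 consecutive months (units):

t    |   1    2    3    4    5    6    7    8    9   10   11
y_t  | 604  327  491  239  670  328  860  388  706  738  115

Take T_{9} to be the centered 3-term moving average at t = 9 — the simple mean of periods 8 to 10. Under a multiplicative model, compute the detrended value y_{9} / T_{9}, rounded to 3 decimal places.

1.156

Trend T_9 = (388 + 706 + 738) / 3 = 1832/3 = 610.66667
Ratio to trend: 706 / 610.66667 = 1.156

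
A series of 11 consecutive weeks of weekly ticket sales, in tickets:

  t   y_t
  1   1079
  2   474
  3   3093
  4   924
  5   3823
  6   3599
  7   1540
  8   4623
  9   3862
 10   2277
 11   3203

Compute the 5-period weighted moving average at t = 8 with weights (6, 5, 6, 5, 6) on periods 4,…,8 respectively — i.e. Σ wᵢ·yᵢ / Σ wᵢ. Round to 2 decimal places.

Weighted sum: 6·924 + 5·3823 + 6·3599 + 5·1540 + 6·4623 = 5544 + 19115 + 21594 + 7700 + 27738 = 81691
Weight total: 6 + 5 + 6 + 5 + 6 = 28
WMA = 81691 / 28 = 2917.54

2917.54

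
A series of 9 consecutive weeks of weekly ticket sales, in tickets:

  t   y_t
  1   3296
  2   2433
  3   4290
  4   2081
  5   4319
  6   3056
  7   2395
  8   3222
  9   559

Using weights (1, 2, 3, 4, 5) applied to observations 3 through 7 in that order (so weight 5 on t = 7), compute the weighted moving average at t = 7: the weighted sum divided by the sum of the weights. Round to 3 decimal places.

3040.533

Weighted sum: 1·4290 + 2·2081 + 3·4319 + 4·3056 + 5·2395 = 4290 + 4162 + 12957 + 12224 + 11975 = 45608
Weight total: 1 + 2 + 3 + 4 + 5 = 15
WMA = 45608 / 15 = 3040.533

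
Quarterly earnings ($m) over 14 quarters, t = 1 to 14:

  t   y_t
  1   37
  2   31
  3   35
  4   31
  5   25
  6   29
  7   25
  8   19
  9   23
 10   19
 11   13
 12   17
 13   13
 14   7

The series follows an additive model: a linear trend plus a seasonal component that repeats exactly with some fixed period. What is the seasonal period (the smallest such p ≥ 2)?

First differences y_{t+1} − y_t: -6, 4, -4, -6, 4, -4, -6, 4, …
The difference pattern repeats every 3 terms and not for any smaller step, so p = 3.

3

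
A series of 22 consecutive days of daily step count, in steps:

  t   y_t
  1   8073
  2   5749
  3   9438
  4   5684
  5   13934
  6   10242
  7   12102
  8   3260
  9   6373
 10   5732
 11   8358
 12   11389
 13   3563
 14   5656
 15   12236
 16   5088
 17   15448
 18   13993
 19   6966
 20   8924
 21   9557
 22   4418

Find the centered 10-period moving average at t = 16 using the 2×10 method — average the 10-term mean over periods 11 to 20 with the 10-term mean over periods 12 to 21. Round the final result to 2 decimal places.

9222.05

Sum over 11–20: 8358 + 11389 + 3563 + 5656 + 12236 + 5088 + 15448 + 13993 + 6966 + 8924 = 91621
Sum over 12–21: 11389 + 3563 + 5656 + 12236 + 5088 + 15448 + 13993 + 6966 + 8924 + 9557 = 92820
CMA at t=16 = (91621 + 92820) / (2·10) = 184441 / 20 = 9222.05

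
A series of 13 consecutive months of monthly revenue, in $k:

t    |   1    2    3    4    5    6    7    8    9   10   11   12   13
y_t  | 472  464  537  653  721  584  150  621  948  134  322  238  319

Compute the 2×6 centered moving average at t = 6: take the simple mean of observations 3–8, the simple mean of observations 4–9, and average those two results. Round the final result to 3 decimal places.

Sum over 3–8: 537 + 653 + 721 + 584 + 150 + 621 = 3266
Sum over 4–9: 653 + 721 + 584 + 150 + 621 + 948 = 3677
CMA at t=6 = (3266 + 3677) / (2·6) = 6943 / 12 = 578.583

578.583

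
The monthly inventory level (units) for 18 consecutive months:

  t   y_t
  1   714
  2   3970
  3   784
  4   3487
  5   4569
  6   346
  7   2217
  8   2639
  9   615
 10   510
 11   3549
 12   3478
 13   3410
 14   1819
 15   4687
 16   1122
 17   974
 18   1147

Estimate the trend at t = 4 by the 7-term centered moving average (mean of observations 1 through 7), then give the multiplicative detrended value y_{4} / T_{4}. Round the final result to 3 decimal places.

Trend T_4 = (714 + 3970 + 784 + 3487 + 4569 + 346 + 2217) / 7 = 16087/7 = 2298.14286
Ratio to trend: 3487 / 2298.14286 = 1.517

1.517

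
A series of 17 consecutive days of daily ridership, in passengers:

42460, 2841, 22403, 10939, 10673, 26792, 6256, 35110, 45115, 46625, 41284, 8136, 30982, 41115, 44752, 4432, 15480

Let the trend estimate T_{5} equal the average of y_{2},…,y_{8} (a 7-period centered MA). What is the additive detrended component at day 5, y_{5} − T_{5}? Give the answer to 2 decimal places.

Trend T_5 = (2841 + 22403 + 10939 + 10673 + 26792 + 6256 + 35110) / 7 = 115014/7 = 16430.5714
Detrended value: 10673 − 16430.5714 = -5757.57

-5757.57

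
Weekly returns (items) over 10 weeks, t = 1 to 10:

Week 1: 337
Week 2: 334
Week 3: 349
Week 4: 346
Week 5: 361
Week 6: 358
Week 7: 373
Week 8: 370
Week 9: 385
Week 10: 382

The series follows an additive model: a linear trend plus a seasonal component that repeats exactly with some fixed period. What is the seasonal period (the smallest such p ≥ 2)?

2

First differences y_{t+1} − y_t: -3, 15, -3, 15, -3, 15, …
The difference pattern repeats every 2 terms and not for any smaller step, so p = 2.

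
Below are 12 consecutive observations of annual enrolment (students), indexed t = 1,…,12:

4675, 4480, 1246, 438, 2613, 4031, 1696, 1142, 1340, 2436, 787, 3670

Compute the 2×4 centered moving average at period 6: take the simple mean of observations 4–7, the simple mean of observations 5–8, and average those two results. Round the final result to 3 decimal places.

Sum over 4–7: 438 + 2613 + 4031 + 1696 = 8778
Sum over 5–8: 2613 + 4031 + 1696 + 1142 = 9482
CMA at t=6 = (8778 + 9482) / (2·4) = 18260 / 8 = 2282.500

2282.500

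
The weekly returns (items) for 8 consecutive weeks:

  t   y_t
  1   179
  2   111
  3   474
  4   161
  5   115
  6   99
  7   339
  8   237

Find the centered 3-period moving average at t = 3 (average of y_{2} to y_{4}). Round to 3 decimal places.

248.667

Sum of periods 2–4: 111 + 474 + 161 = 746
Divide by 3: 746 / 3 = 248.667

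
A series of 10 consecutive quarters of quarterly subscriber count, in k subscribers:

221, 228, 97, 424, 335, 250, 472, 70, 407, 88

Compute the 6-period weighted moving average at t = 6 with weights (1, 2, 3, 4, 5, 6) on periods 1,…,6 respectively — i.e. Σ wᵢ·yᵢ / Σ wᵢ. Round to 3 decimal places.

Weighted sum: 1·221 + 2·228 + 3·97 + 4·424 + 5·335 + 6·250 = 221 + 456 + 291 + 1696 + 1675 + 1500 = 5839
Weight total: 1 + 2 + 3 + 4 + 5 + 6 = 21
WMA = 5839 / 21 = 278.048

278.048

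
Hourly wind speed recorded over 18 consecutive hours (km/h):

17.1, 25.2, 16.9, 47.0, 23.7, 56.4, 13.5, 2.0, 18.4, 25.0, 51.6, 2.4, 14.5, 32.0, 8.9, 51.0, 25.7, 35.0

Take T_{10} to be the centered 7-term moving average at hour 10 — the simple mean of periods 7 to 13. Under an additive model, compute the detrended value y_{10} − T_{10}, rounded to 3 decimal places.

6.800

Trend T_10 = (13.5 + 2.0 + 18.4 + 25.0 + 51.6 + 2.4 + 14.5) / 7 = 127.4/7 = 18.20000
Detrended value: 25.0 − 18.20000 = 6.800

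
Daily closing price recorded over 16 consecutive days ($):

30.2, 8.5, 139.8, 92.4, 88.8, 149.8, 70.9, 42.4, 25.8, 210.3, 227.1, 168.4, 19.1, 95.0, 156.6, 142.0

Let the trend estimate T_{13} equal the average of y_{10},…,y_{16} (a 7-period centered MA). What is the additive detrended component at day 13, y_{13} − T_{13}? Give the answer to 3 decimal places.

Trend T_13 = (210.3 + 227.1 + 168.4 + 19.1 + 95.0 + 156.6 + 142.0) / 7 = 1018.5/7 = 145.50000
Detrended value: 19.1 − 145.50000 = -126.400

-126.400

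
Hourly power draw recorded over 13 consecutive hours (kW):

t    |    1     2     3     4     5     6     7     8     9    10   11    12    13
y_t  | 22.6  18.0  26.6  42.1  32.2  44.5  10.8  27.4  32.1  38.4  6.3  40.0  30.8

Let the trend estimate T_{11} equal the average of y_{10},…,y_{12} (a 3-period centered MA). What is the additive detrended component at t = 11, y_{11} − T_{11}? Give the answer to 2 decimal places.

Trend T_11 = (38.4 + 6.3 + 40.0) / 3 = 84.7/3 = 28.2333
Detrended value: 6.3 − 28.2333 = -21.93

-21.93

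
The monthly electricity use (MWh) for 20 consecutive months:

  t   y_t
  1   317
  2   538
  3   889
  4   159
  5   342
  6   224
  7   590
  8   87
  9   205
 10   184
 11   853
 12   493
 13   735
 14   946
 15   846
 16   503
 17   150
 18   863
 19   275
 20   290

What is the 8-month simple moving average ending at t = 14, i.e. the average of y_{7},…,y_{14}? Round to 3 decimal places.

511.625

Sum of periods 7–14: 590 + 87 + 205 + 184 + 853 + 493 + 735 + 946 = 4093
Divide by 8: 4093 / 8 = 511.625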